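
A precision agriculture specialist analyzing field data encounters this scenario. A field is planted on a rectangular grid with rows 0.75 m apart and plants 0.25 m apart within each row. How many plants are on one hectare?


D = 10000 / (row_sp * plant_sp)
  = 10000 / (0.75 * 0.25)
  = 10000 / 0.1875
  = 53333.33 plants/ha


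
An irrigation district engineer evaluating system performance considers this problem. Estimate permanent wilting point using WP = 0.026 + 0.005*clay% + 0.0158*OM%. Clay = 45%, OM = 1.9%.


WP = 0.026 + 0.005*45 + 0.0158*1.9
   = 0.026 + 0.2250 + 0.0300
   = 0.2810


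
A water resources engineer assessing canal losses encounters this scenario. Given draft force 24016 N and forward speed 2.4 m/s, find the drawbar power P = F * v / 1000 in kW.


P = F * v / 1000
  = 24016 * 2.4 / 1000
  = 57638.40 / 1000
  = 57.64 kW


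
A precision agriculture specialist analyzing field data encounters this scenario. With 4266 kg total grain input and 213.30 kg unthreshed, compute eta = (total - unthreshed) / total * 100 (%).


eta = (total - unthreshed) / total * 100
    = (4266 - 213.30) / 4266 * 100
    = 4052.70 / 4266 * 100
    = 95%


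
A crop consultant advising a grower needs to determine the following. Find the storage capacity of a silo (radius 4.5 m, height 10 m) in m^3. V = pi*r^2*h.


V = pi * r^2 * h
  = pi * 4.5^2 * 10
  = pi * 20.25 * 10
  = 636.17 m^3


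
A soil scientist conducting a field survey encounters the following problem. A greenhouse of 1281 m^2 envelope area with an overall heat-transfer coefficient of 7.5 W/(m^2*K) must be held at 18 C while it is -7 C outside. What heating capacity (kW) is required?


dT = 18 - (-7) = 25 K
Q = U * A * dT
  = 7.5 * 1281 * 25
  = 240187.50 W = 240.19 kW


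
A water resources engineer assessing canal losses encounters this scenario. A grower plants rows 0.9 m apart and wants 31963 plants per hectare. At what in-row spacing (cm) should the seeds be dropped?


spacing = 10000 / (row_sp * density)
        = 10000 / (0.9 * 31963)
        = 10000 / 28766.70
        = 0.34762 m = 34.76 cm


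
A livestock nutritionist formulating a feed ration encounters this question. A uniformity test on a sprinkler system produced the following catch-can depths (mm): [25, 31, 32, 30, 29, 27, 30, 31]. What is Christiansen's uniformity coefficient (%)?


xbar = 235 / 8 = 29.375
sum|xi - xbar| = 14.250
CU = 100 * (1 - 14.250 / (8 * 29.375))
   = 100 * (1 - 0.0606)
   = 93.94%


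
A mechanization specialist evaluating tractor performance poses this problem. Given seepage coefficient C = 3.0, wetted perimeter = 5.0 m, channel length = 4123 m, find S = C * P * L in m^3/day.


S = C * P * L
  = 3.0 * 5.0 * 4123
  = 61845 m^3/day


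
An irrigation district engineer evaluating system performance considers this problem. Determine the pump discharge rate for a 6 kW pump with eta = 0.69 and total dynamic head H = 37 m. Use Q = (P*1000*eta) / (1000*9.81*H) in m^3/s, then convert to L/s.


Q = (P * 1000 * eta) / (rho * g * H)
  = (6 * 1000 * 0.69) / (1000 * 9.81 * 37)
  = 4140 / 362970
  = 0.01141 m^3/s = 11.41 L/s


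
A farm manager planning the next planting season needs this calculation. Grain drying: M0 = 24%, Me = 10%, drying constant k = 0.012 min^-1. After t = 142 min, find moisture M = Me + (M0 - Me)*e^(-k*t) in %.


M = Me + (M0 - Me) * e^(-k*t)
  = 10 + (24 - 10) * e^(-0.012*142)
  = 10 + 14 * e^(-1.704)
  = 10 + 14 * 0.18195
  = 10 + 2.5474
  = 12.55%


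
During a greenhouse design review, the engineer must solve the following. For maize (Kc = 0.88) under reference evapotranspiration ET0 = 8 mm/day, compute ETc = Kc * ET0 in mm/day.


ETc = Kc * ET0
    = 0.88 * 8
    = 7.04 mm/day


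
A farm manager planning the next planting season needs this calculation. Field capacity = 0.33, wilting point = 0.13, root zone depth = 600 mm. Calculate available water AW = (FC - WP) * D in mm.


AW = (FC - WP) * D
   = (0.33 - 0.13) * 600
   = 0.20 * 600
   = 120 mm


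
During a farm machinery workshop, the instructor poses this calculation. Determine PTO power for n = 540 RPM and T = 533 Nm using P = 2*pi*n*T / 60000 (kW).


P = 2*pi*n*T / 60000
  = 2*pi * 540 * 533 / 60000
  = 1808426.40 / 60000
  = 30.14 kW


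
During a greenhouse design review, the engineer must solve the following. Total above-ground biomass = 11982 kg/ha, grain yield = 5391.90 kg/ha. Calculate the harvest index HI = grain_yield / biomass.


HI = grain_yield / biomass
   = 5391.90 / 11982
   = 0.45


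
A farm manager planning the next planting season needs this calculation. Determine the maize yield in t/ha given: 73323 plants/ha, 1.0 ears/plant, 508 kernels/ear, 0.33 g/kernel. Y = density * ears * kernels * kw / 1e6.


Y = density * ears * kernels * kw
  = 73323 * 1.0 * 508 * 0.33 g/ha
  = 12291867.72 g/ha
  = 12291.87 kg/ha = 12.29 t/ha


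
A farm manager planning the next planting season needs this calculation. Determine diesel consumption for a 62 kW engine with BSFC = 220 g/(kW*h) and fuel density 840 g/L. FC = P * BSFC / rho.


FC = P * BSFC / rho_fuel
   = 62 * 220 / 840
   = 13640 / 840
   = 16.24 L/h


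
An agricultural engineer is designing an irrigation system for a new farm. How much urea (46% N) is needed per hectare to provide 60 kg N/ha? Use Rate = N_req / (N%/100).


Rate = N_required / (N_content / 100)
     = 60 / (46 / 100)
     = 60 / 0.46
     = 130.43 kg/ha


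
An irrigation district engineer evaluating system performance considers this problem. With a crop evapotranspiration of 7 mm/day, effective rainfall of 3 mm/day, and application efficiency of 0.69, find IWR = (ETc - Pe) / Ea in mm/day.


IWR = (ETc - Pe) / Ea
    = (7 - 3) / 0.69
    = 4 / 0.69
    = 5.80 mm/day


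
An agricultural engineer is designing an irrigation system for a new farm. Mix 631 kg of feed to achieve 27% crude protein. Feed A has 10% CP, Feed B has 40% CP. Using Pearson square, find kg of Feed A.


parts_A = CP_b - target = 40 - 27 = 13
parts_B = target - CP_a = 27 - 10 = 17
total_parts = 13 + 17 = 30
Feed A = 631 * 13 / 30 = 273.43 kg
Feed B = 631 * 17 / 30 = 357.57 kg

273.43 kg


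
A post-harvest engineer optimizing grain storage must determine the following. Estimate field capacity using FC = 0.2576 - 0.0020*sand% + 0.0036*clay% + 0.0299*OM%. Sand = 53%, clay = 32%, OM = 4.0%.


FC = 0.2576 - 0.0020*53 + 0.0036*32 + 0.0299*4.0
   = 0.2576 - 0.1060 + 0.1152 + 0.1196
   = 0.3864


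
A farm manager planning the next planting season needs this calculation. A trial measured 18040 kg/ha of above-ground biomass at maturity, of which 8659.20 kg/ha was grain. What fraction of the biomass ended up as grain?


HI = grain_yield / biomass
   = 8659.20 / 18040
   = 0.48


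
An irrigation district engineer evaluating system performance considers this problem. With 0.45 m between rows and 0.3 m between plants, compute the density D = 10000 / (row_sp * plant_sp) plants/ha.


D = 10000 / (row_sp * plant_sp)
  = 10000 / (0.45 * 0.3)
  = 10000 / 0.1350
  = 74074.07 plants/ha


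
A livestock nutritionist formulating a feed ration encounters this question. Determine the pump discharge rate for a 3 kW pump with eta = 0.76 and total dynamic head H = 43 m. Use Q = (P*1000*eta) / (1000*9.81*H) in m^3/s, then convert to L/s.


Q = (P * 1000 * eta) / (rho * g * H)
  = (3 * 1000 * 0.76) / (1000 * 9.81 * 43)
  = 2280 / 421830
  = 0.00541 m^3/s = 5.41 L/s


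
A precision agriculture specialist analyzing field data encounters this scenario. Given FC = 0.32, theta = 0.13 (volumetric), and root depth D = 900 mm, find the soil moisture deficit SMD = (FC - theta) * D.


SMD = (FC - theta) * D
    = (0.32 - 0.13) * 900
    = 0.190 * 900
    = 171 mm


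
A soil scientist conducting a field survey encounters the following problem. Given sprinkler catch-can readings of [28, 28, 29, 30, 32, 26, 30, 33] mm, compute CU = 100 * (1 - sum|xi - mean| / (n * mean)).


xbar = 236 / 8 = 29.500
sum|xi - xbar| = 14
CU = 100 * (1 - 14 / (8 * 29.500))
   = 100 * (1 - 0.0593)
   = 94.07%


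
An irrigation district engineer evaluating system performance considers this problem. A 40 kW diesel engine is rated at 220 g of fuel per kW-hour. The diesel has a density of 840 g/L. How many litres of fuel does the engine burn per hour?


FC = P * BSFC / rho_fuel
   = 40 * 220 / 840
   = 8800 / 840
   = 10.48 L/h


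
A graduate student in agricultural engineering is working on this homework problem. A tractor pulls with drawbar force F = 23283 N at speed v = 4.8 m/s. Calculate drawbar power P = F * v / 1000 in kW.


P = F * v / 1000
  = 23283 * 4.8 / 1000
  = 111758.40 / 1000
  = 111.76 kW


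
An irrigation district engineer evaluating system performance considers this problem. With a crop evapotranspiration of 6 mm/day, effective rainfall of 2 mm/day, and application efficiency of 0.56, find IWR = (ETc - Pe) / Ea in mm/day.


IWR = (ETc - Pe) / Ea
    = (6 - 2) / 0.56
    = 4 / 0.56
    = 7.14 mm/day


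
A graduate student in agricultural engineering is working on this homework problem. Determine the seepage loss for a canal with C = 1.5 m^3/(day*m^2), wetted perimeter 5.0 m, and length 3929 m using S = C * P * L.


S = C * P * L
  = 1.5 * 5.0 * 3929
  = 29467.50 m^3/day


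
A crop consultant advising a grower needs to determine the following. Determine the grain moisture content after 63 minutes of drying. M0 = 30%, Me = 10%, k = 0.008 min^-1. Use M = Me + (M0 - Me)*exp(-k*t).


M = Me + (M0 - Me) * e^(-k*t)
  = 10 + (30 - 10) * e^(-0.008*63)
  = 10 + 20 * e^(-0.504)
  = 10 + 20 * 0.60411
  = 10 + 12.0822
  = 22.08%


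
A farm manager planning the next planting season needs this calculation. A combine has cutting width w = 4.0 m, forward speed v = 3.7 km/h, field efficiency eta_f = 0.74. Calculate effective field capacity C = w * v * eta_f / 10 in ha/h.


C = w * v * eta_f / 10
  = 4.0 * 3.7 * 0.74 / 10
  = 10.95 / 10
  = 1.10 ha/h


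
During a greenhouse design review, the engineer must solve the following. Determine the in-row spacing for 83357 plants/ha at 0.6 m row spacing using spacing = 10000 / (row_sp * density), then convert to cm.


spacing = 10000 / (row_sp * density)
        = 10000 / (0.6 * 83357)
        = 10000 / 50014.20
        = 0.19994 m = 19.99 cm


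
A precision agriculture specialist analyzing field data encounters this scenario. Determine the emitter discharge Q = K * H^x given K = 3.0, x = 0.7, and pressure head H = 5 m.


Q = K * H^x
  = 3.0 * 5^0.7
  = 3.0 * 3.0852
  = 9.26 L/h


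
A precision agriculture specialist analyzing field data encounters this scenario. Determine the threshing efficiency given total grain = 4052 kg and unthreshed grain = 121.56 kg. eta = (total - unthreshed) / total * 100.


eta = (total - unthreshed) / total * 100
    = (4052 - 121.56) / 4052 * 100
    = 3930.44 / 4052 * 100
    = 97%


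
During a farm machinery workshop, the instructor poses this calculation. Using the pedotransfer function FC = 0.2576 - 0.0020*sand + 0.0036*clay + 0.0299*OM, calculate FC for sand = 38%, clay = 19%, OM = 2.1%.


FC = 0.2576 - 0.0020*38 + 0.0036*19 + 0.0299*2.1
   = 0.2576 - 0.0760 + 0.0684 + 0.0628
   = 0.3128


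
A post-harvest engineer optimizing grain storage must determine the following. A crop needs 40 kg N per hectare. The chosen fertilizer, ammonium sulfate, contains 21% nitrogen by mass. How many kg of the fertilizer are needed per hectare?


Rate = N_required / (N_content / 100)
     = 40 / (21 / 100)
     = 40 / 0.21
     = 190.48 kg/ha


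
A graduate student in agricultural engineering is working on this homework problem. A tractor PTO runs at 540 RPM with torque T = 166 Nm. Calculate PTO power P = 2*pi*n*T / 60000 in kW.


P = 2*pi*n*T / 60000
  = 2*pi * 540 * 166 / 60000
  = 563224.73 / 60000
  = 9.39 kW


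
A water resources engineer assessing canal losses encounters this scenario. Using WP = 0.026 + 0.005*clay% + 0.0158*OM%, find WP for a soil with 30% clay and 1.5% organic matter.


WP = 0.026 + 0.005*30 + 0.0158*1.5
   = 0.026 + 0.1500 + 0.0237
   = 0.1997


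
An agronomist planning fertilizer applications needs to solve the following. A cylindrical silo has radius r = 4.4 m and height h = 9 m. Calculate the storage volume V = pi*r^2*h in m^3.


V = pi * r^2 * h
  = pi * 4.4^2 * 9
  = pi * 19.36 * 9
  = 547.39 m^3


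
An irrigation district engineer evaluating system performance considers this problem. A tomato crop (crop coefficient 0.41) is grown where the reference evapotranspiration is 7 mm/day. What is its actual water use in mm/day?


ETc = Kc * ET0
    = 0.41 * 7
    = 2.87 mm/day


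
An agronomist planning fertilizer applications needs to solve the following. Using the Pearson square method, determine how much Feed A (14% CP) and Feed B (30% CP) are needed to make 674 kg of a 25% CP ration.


parts_A = CP_b - target = 30 - 25 = 5
parts_B = target - CP_a = 25 - 14 = 11
total_parts = 5 + 11 = 16
Feed A = 674 * 5 / 16 = 210.63 kg
Feed B = 674 * 11 / 16 = 463.38 kg

210.63 kg


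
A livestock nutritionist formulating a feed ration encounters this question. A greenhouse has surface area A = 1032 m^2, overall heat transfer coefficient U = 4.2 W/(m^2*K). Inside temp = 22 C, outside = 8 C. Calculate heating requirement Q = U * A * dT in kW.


dT = 22 - (8) = 14 K
Q = U * A * dT
  = 4.2 * 1032 * 14
  = 60681.60 W = 60.68 kW


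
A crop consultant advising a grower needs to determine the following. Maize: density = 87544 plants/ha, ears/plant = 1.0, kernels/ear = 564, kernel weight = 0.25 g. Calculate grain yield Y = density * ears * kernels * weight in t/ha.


Y = density * ears * kernels * kw
  = 87544 * 1.0 * 564 * 0.25 g/ha
  = 12343704 g/ha
  = 12343.70 kg/ha = 12.34 t/ha


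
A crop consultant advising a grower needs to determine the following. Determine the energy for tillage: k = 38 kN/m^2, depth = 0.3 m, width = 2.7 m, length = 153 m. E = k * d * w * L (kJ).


E = k * d * w * L
  = 38 * 0.3 * 2.7 * 153
  = 4709.34 kJ


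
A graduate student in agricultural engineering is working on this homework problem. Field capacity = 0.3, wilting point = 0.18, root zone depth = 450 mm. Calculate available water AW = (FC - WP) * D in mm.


AW = (FC - WP) * D
   = (0.3 - 0.18) * 450
   = 0.12 * 450
   = 54 mm


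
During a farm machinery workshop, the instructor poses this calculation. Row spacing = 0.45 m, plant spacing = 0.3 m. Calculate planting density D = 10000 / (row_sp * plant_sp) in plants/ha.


D = 10000 / (row_sp * plant_sp)
  = 10000 / (0.45 * 0.3)
  = 10000 / 0.1350
  = 74074.07 plants/ha


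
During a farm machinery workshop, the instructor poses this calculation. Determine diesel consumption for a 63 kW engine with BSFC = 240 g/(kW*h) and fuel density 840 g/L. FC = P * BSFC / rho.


FC = P * BSFC / rho_fuel
   = 63 * 240 / 840
   = 15120 / 840
   = 18 L/h


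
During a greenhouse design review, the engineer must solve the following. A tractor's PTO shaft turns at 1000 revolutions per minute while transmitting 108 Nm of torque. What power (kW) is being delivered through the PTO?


P = 2*pi*n*T / 60000
  = 2*pi * 1000 * 108 / 60000
  = 678584.01 / 60000
  = 11.31 kW


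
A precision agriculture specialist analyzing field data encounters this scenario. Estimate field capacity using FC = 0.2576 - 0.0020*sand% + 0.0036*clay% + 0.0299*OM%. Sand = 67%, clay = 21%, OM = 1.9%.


FC = 0.2576 - 0.0020*67 + 0.0036*21 + 0.0299*1.9
   = 0.2576 - 0.1340 + 0.0756 + 0.0568
   = 0.2560


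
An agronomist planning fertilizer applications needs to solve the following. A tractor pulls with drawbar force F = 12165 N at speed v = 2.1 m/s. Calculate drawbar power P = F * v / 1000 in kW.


P = F * v / 1000
  = 12165 * 2.1 / 1000
  = 25546.50 / 1000
  = 25.55 kW


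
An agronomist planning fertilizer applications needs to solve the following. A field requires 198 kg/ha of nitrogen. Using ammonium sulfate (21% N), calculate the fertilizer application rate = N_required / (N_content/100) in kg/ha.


Rate = N_required / (N_content / 100)
     = 198 / (21 / 100)
     = 198 / 0.21
     = 942.86 kg/ha


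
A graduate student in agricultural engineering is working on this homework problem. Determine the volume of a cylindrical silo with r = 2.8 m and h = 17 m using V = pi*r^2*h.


V = pi * r^2 * h
  = pi * 2.8^2 * 17
  = pi * 7.84 * 17
  = 418.71 m^3


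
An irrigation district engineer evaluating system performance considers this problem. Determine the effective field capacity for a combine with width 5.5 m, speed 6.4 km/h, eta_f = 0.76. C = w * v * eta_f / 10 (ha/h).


C = w * v * eta_f / 10
  = 5.5 * 6.4 * 0.76 / 10
  = 26.75 / 10
  = 2.68 ha/h


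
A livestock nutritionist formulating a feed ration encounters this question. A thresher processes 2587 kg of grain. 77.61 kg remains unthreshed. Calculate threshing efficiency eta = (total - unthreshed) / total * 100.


eta = (total - unthreshed) / total * 100
    = (2587 - 77.61) / 2587 * 100
    = 2509.39 / 2587 * 100
    = 97%


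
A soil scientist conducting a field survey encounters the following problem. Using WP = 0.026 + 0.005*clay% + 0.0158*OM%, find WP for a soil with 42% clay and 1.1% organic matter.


WP = 0.026 + 0.005*42 + 0.0158*1.1
   = 0.026 + 0.2100 + 0.0174
   = 0.2534


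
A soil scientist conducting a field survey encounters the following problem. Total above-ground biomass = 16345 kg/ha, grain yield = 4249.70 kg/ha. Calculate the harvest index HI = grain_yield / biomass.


HI = grain_yield / biomass
   = 4249.70 / 16345
   = 0.26


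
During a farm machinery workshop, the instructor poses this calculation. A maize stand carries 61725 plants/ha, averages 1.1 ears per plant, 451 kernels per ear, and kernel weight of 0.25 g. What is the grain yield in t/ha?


Y = density * ears * kernels * kw
  = 61725 * 1.1 * 451 * 0.25 g/ha
  = 7655443.13 g/ha
  = 7655.44 kg/ha = 7.66 t/ha


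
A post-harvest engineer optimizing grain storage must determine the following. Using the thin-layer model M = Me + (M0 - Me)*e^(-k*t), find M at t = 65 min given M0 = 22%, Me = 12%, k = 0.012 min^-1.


M = Me + (M0 - Me) * e^(-k*t)
  = 12 + (22 - 12) * e^(-0.012*65)
  = 12 + 10 * e^(-0.780)
  = 12 + 10 * 0.45841
  = 12 + 4.5841
  = 16.58%


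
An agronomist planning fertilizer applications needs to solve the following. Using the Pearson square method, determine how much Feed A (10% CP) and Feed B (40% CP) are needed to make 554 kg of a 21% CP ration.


parts_A = CP_b - target = 40 - 21 = 19
parts_B = target - CP_a = 21 - 10 = 11
total_parts = 19 + 11 = 30
Feed A = 554 * 19 / 30 = 350.87 kg
Feed B = 554 * 11 / 30 = 203.13 kg

350.87 kg


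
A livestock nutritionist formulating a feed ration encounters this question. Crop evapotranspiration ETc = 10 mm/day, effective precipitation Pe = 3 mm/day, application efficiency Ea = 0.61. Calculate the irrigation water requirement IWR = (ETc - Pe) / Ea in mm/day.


IWR = (ETc - Pe) / Ea
    = (10 - 3) / 0.61
    = 7 / 0.61
    = 11.48 mm/day


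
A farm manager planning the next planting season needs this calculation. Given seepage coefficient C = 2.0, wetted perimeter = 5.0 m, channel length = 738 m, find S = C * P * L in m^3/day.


S = C * P * L
  = 2.0 * 5.0 * 738
  = 7380 m^3/day


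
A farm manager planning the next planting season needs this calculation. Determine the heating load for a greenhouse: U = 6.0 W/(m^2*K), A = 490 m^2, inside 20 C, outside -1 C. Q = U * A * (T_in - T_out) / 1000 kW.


dT = 20 - (-1) = 21 K
Q = U * A * dT
  = 6.0 * 490 * 21
  = 61740 W = 61.74 kW


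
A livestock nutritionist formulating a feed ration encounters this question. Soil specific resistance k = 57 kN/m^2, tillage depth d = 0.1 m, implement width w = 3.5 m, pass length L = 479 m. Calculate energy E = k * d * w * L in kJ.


E = k * d * w * L
  = 57 * 0.1 * 3.5 * 479
  = 9556.05 kJ


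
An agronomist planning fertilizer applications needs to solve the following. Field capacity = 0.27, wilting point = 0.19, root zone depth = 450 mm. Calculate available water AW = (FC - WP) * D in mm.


AW = (FC - WP) * D
   = (0.27 - 0.19) * 450
   = 0.08 * 450
   = 36 mm


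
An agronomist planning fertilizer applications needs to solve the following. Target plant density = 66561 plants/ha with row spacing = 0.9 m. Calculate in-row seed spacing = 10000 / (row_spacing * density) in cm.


spacing = 10000 / (row_sp * density)
        = 10000 / (0.9 * 66561)
        = 10000 / 59904.90
        = 0.16693 m = 16.69 cm


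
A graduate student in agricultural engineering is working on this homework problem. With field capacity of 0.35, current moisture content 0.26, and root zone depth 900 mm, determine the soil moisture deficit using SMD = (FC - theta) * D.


SMD = (FC - theta) * D
    = (0.35 - 0.26) * 900
    = 0.090 * 900
    = 81 mm


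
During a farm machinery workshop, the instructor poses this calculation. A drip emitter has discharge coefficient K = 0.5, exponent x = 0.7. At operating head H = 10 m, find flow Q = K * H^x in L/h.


Q = K * H^x
  = 0.5 * 10^0.7
  = 0.5 * 5.0119
  = 2.51 L/h


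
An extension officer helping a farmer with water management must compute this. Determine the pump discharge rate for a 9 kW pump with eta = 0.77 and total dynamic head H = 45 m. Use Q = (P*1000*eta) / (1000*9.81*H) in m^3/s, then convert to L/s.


Q = (P * 1000 * eta) / (rho * g * H)
  = (9 * 1000 * 0.77) / (1000 * 9.81 * 45)
  = 6930 / 441450
  = 0.01570 m^3/s = 15.70 L/s


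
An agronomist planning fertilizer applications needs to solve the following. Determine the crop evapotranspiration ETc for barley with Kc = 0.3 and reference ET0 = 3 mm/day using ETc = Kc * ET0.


ETc = Kc * ET0
    = 0.3 * 3
    = 0.90 mm/day


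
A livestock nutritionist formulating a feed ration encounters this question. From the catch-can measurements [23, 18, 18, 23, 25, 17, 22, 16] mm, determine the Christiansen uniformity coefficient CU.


xbar = 162 / 8 = 20.250
sum|xi - xbar| = 24
CU = 100 * (1 - 24 / (8 * 20.250))
   = 100 * (1 - 0.1481)
   = 85.19%


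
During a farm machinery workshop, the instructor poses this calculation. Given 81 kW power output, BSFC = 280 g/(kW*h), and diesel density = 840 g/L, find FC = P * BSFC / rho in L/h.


FC = P * BSFC / rho_fuel
   = 81 * 280 / 840
   = 22680 / 840
   = 27 L/h


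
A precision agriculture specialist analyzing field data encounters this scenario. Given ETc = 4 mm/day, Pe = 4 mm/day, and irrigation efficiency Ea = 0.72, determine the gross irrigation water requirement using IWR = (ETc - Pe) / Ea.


IWR = (ETc - Pe) / Ea
    = (4 - 4) / 0.72
    = 0 / 0.72
    = 0 mm/day


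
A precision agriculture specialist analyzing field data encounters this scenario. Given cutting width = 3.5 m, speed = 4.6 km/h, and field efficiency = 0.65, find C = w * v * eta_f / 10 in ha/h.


C = w * v * eta_f / 10
  = 3.5 * 4.6 * 0.65 / 10
  = 10.47 / 10
  = 1.05 ha/h


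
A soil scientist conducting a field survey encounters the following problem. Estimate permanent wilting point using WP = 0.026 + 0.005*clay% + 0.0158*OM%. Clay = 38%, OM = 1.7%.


WP = 0.026 + 0.005*38 + 0.0158*1.7
   = 0.026 + 0.1900 + 0.0269
   = 0.2429


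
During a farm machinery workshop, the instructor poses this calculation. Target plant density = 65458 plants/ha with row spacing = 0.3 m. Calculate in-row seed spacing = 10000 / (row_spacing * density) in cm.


spacing = 10000 / (row_sp * density)
        = 10000 / (0.3 * 65458)
        = 10000 / 19637.40
        = 0.50923 m = 50.92 cm


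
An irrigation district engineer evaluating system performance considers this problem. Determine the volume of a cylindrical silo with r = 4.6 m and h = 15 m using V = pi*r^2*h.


V = pi * r^2 * h
  = pi * 4.6^2 * 15
  = pi * 21.16 * 15
  = 997.14 m^3


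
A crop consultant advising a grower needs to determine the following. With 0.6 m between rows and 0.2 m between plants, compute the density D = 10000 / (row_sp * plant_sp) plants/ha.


D = 10000 / (row_sp * plant_sp)
  = 10000 / (0.6 * 0.2)
  = 10000 / 0.1200
  = 83333.33 plants/ha


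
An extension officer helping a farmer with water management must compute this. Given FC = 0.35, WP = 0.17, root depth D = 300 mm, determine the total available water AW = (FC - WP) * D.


AW = (FC - WP) * D
   = (0.35 - 0.17) * 300
   = 0.18 * 300
   = 54 mm


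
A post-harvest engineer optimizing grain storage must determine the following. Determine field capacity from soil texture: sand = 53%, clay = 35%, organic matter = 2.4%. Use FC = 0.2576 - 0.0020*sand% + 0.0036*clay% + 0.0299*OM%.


FC = 0.2576 - 0.0020*53 + 0.0036*35 + 0.0299*2.4
   = 0.2576 - 0.1060 + 0.1260 + 0.0718
   = 0.3494


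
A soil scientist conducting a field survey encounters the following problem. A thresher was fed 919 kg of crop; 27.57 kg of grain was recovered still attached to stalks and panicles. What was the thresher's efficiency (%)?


eta = (total - unthreshed) / total * 100
    = (919 - 27.57) / 919 * 100
    = 891.43 / 919 * 100
    = 97%


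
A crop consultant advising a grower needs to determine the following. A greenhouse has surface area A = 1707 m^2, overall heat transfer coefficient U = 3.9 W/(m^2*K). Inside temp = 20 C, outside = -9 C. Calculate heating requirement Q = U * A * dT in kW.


dT = 20 - (-9) = 29 K
Q = U * A * dT
  = 3.9 * 1707 * 29
  = 193061.70 W = 193.06 kW


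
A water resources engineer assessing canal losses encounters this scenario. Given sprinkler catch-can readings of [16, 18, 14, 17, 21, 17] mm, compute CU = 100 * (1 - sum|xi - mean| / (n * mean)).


xbar = 103 / 6 = 17.167
sum|xi - xbar| = 9.333
CU = 100 * (1 - 9.333 / (6 * 17.167))
   = 100 * (1 - 0.0906)
   = 90.94%


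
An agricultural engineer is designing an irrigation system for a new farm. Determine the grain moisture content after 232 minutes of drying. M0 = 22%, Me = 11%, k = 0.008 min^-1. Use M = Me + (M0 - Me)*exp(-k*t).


M = Me + (M0 - Me) * e^(-k*t)
  = 11 + (22 - 11) * e^(-0.008*232)
  = 11 + 11 * e^(-1.856)
  = 11 + 11 * 0.15630
  = 11 + 1.7193
  = 12.72%


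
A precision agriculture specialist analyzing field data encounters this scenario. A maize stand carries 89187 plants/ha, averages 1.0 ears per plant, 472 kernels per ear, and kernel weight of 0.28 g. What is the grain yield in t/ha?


Y = density * ears * kernels * kw
  = 89187 * 1.0 * 472 * 0.28 g/ha
  = 11786953.92 g/ha
  = 11786.95 kg/ha = 11.79 t/ha


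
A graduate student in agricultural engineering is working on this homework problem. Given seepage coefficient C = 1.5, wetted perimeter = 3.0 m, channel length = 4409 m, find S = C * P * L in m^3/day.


S = C * P * L
  = 1.5 * 3.0 * 4409
  = 19840.50 m^3/day


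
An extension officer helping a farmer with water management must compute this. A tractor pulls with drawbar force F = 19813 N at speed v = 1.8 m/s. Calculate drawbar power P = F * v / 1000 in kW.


P = F * v / 1000
  = 19813 * 1.8 / 1000
  = 35663.40 / 1000
  = 35.66 kW


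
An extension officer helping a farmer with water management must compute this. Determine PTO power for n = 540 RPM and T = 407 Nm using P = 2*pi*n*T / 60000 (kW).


P = 2*pi*n*T / 60000
  = 2*pi * 540 * 407 / 60000
  = 1380918.47 / 60000
  = 23.02 kW


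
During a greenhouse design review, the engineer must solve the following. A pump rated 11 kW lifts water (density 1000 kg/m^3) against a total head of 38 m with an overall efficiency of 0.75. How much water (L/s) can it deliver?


Q = (P * 1000 * eta) / (rho * g * H)
  = (11 * 1000 * 0.75) / (1000 * 9.81 * 38)
  = 8250 / 372780
  = 0.02213 m^3/s = 22.13 L/s


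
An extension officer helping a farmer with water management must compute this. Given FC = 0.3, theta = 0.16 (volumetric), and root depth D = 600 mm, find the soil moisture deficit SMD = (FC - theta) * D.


SMD = (FC - theta) * D
    = (0.3 - 0.16) * 600
    = 0.140 * 600
    = 84 mm


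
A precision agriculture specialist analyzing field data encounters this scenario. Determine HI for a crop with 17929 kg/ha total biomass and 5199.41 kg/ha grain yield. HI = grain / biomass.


HI = grain_yield / biomass
   = 5199.41 / 17929
   = 0.29


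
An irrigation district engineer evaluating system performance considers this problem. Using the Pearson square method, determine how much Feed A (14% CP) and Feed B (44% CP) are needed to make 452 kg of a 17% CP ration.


parts_A = CP_b - target = 44 - 17 = 27
parts_B = target - CP_a = 17 - 14 = 3
total_parts = 27 + 3 = 30
Feed A = 452 * 27 / 30 = 406.80 kg
Feed B = 452 * 3 / 30 = 45.20 kg

406.80 kg


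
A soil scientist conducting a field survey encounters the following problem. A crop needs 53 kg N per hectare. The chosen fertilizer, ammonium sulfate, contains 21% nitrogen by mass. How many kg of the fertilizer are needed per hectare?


Rate = N_required / (N_content / 100)
     = 53 / (21 / 100)
     = 53 / 0.21
     = 252.38 kg/ha


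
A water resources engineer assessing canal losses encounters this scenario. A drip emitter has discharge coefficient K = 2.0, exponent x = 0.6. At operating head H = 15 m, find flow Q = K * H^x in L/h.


Q = K * H^x
  = 2.0 * 15^0.6
  = 2.0 * 5.0776
  = 10.16 L/h


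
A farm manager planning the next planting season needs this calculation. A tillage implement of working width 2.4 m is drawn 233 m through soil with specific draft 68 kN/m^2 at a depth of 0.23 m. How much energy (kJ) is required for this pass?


E = k * d * w * L
  = 68 * 0.23 * 2.4 * 233
  = 8745.89 kJ


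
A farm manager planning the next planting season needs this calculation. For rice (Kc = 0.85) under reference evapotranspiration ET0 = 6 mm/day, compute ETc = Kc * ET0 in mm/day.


ETc = Kc * ET0
    = 0.85 * 6
    = 5.10 mm/day


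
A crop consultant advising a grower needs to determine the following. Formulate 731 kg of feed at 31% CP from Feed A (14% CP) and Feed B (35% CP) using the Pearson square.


parts_A = CP_b - target = 35 - 31 = 4
parts_B = target - CP_a = 31 - 14 = 17
total_parts = 4 + 17 = 21
Feed A = 731 * 4 / 21 = 139.24 kg
Feed B = 731 * 17 / 21 = 591.76 kg

139.24 kg


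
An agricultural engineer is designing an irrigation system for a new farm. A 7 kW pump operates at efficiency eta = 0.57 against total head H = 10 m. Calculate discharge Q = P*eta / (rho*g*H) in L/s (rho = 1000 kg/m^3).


Q = (P * 1000 * eta) / (rho * g * H)
  = (7 * 1000 * 0.57) / (1000 * 9.81 * 10)
  = 3990 / 98100
  = 0.04067 m^3/s = 40.67 L/s


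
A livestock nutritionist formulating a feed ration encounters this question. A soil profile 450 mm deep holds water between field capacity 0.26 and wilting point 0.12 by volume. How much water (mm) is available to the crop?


AW = (FC - WP) * D
   = (0.26 - 0.12) * 450
   = 0.14 * 450
   = 63 mm


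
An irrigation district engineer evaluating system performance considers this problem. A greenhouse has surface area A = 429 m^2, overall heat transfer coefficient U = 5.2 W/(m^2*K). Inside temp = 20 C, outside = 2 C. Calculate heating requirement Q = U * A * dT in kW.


dT = 20 - (2) = 18 K
Q = U * A * dT
  = 5.2 * 429 * 18
  = 40154.40 W = 40.15 kW


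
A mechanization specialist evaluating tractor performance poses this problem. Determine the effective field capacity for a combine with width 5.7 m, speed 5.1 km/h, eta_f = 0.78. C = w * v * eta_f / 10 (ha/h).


C = w * v * eta_f / 10
  = 5.7 * 5.1 * 0.78 / 10
  = 22.67 / 10
  = 2.27 ha/h


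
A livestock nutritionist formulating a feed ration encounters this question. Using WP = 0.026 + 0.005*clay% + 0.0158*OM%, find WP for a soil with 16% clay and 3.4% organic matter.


WP = 0.026 + 0.005*16 + 0.0158*3.4
   = 0.026 + 0.0800 + 0.0537
   = 0.1597


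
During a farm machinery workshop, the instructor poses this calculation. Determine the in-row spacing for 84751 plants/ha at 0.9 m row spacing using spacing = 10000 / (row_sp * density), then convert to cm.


spacing = 10000 / (row_sp * density)
        = 10000 / (0.9 * 84751)
        = 10000 / 76275.90
        = 0.13110 m = 13.11 cm


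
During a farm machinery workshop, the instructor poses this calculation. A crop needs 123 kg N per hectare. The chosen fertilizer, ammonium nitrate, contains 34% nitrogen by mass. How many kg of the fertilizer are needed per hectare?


Rate = N_required / (N_content / 100)
     = 123 / (34 / 100)
     = 123 / 0.34
     = 361.76 kg/ha


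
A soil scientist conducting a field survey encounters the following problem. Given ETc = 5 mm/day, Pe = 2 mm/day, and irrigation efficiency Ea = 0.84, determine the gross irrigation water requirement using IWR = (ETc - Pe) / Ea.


IWR = (ETc - Pe) / Ea
    = (5 - 2) / 0.84
    = 3 / 0.84
    = 3.57 mm/day


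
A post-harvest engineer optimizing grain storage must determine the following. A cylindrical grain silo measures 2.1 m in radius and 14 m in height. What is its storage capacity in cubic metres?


V = pi * r^2 * h
  = pi * 2.1^2 * 14
  = pi * 4.41 * 14
  = 193.96 m^3


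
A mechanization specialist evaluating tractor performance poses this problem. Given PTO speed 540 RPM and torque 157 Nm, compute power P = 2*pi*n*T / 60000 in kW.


P = 2*pi*n*T / 60000
  = 2*pi * 540 * 157 / 60000
  = 532688.45 / 60000
  = 8.88 kW


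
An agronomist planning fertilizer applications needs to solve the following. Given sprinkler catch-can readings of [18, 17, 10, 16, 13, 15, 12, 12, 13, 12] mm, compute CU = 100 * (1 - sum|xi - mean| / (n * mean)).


xbar = 138 / 10 = 13.800
sum|xi - xbar| = 21.600
CU = 100 * (1 - 21.600 / (10 * 13.800))
   = 100 * (1 - 0.1565)
   = 84.35%


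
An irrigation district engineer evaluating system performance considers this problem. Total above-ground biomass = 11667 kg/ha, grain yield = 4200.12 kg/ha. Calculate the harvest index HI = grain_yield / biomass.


HI = grain_yield / biomass
   = 4200.12 / 11667
   = 0.36


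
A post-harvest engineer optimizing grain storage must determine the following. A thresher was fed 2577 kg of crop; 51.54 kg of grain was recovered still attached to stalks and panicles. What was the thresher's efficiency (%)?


eta = (total - unthreshed) / total * 100
    = (2577 - 51.54) / 2577 * 100
    = 2525.46 / 2577 * 100
    = 98%


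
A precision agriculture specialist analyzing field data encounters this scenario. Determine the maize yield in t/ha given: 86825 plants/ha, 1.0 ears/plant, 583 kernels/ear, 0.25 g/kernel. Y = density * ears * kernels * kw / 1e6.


Y = density * ears * kernels * kw
  = 86825 * 1.0 * 583 * 0.25 g/ha
  = 12654743.75 g/ha
  = 12654.74 kg/ha = 12.65 t/ha


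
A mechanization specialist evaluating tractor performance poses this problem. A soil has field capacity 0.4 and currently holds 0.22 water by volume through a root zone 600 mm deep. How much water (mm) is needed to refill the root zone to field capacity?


SMD = (FC - theta) * D
    = (0.4 - 0.22) * 600
    = 0.180 * 600
    = 108 mm


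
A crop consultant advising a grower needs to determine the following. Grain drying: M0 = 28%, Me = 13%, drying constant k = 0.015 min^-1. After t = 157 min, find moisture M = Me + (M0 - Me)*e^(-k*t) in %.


M = Me + (M0 - Me) * e^(-k*t)
  = 13 + (28 - 13) * e^(-0.015*157)
  = 13 + 15 * e^(-2.355)
  = 13 + 15 * 0.09489
  = 13 + 1.4234
  = 14.42%


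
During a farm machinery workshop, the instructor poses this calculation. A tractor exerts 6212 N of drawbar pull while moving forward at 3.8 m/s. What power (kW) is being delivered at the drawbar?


P = F * v / 1000
  = 6212 * 3.8 / 1000
  = 23605.60 / 1000
  = 23.61 kW


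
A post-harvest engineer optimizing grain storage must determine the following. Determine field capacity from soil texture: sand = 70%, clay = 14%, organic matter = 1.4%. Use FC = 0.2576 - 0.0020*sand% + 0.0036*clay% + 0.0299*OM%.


FC = 0.2576 - 0.0020*70 + 0.0036*14 + 0.0299*1.4
   = 0.2576 - 0.1400 + 0.0504 + 0.0419
   = 0.2099


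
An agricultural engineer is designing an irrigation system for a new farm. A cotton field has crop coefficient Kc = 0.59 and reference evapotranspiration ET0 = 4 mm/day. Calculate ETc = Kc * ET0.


ETc = Kc * ET0
    = 0.59 * 4
    = 2.36 mm/day


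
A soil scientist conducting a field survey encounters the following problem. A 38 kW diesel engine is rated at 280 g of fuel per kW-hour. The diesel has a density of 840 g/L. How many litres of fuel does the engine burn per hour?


FC = P * BSFC / rho_fuel
   = 38 * 280 / 840
   = 10640 / 840
   = 12.67 L/h


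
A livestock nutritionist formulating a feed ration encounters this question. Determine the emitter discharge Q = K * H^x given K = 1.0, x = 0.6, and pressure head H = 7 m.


Q = K * H^x
  = 1.0 * 7^0.6
  = 1.0 * 3.2141
  = 3.21 L/h


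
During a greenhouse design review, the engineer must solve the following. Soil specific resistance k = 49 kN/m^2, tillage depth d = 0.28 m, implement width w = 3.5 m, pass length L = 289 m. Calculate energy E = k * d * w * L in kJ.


E = k * d * w * L
  = 49 * 0.28 * 3.5 * 289
  = 13877.78 kJ


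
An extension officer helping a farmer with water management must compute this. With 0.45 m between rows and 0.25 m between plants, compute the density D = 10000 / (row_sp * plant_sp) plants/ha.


D = 10000 / (row_sp * plant_sp)
  = 10000 / (0.45 * 0.25)
  = 10000 / 0.1125
  = 88888.89 plants/ha


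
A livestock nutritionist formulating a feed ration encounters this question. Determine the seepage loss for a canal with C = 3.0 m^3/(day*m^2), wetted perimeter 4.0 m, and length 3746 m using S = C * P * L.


S = C * P * L
  = 3.0 * 4.0 * 3746
  = 44952 m^3/day


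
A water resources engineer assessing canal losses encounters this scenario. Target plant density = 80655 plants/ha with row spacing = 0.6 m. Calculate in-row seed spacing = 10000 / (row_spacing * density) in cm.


spacing = 10000 / (row_sp * density)
        = 10000 / (0.6 * 80655)
        = 10000 / 48393
        = 0.20664 m = 20.66 cm


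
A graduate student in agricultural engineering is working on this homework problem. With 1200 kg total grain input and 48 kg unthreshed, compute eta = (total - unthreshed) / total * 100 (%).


eta = (total - unthreshed) / total * 100
    = (1200 - 48) / 1200 * 100
    = 1152 / 1200 * 100
    = 96%


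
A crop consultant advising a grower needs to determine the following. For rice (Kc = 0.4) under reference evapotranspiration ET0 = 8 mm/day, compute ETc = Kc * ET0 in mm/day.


ETc = Kc * ET0
    = 0.4 * 8
    = 3.20 mm/day


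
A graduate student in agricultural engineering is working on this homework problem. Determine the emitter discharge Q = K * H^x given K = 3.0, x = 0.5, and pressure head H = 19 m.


Q = K * H^x
  = 3.0 * 19^0.5
  = 3.0 * 4.3589
  = 13.08 L/h


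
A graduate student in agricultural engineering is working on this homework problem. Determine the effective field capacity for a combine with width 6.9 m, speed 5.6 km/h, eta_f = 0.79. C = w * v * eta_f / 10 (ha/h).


C = w * v * eta_f / 10
  = 6.9 * 5.6 * 0.79 / 10
  = 30.53 / 10
  = 3.05 ha/h


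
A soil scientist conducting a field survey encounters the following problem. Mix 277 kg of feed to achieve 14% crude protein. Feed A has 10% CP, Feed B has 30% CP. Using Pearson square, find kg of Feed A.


parts_A = CP_b - target = 30 - 14 = 16
parts_B = target - CP_a = 14 - 10 = 4
total_parts = 16 + 4 = 20
Feed A = 277 * 16 / 20 = 221.60 kg
Feed B = 277 * 4 / 20 = 55.40 kg

221.60 kg


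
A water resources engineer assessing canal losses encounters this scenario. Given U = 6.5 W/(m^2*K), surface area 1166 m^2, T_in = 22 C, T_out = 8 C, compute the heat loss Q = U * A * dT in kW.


dT = 22 - (8) = 14 K
Q = U * A * dT
  = 6.5 * 1166 * 14
  = 106106 W = 106.11 kW
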